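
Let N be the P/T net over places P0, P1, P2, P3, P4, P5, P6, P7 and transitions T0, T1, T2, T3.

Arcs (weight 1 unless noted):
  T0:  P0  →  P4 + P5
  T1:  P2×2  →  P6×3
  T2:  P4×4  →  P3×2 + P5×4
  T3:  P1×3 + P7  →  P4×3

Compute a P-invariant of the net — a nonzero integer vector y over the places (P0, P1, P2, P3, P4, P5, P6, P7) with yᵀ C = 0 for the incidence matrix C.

y = (P0:1, P1:1, P2:0, P3:2, P4:1, P5:0, P6:0, P7:0)

Incidence matrix C (rows=places, cols=transitions):
       T0   T1   T2   T3
   P0  -1    0    0    0
   P1   0    0    0   -3
   P2   0   -2    0    0
   P3   0    0    2    0
   P4   1    0   -4    3
   P5   1    0    4    0
   P6   0    3    0    0
   P7   0    0    0   -1

Candidate y = [1, 1, 0, 2, 1, 0, 0, 0]; check y·C column-wise:
  col T0: 1·-1 + 1·0 + 2·0 + 1·1 + 0·1 = 0
  col T1: 1·0 + 1·0 + 0·-2 + 2·0 + 1·0 + 0·3 = 0
  col T2: 1·0 + 1·0 + 2·2 + 1·-4 + 0·4 = 0
  col T3: 1·0 + 1·-3 + 2·0 + 1·3 + 0·-1 = 0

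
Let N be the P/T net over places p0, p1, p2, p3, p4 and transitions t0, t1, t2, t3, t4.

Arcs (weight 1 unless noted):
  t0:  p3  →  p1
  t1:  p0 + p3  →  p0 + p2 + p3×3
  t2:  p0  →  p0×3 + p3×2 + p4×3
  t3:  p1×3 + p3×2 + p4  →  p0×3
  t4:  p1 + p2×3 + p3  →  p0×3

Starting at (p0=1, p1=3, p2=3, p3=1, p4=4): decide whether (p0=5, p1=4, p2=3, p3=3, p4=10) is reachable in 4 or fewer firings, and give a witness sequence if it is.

depth 0: 1 marking
depth 1: 5 markings reached so far
depth 2: 14 markings reached so far
depth 3: 33 markings reached so far
depth 4: 63 markings reached so far
target is not among the 63 markings reachable within 4 steps

NO — not reachable within 4 firings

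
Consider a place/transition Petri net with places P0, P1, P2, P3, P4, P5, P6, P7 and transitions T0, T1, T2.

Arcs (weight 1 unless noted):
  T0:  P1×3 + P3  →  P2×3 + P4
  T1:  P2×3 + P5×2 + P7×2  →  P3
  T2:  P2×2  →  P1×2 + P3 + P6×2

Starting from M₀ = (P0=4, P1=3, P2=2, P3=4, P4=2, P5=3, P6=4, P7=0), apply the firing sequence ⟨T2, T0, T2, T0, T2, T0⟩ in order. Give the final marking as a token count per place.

step 1: fire T2:  (P0=4, P1=3, P2=2, P3=4, P4=2, P5=3, P6=4, P7=0) → (P0=4, P1=5, P2=0, P3=5, P4=2, P5=3, P6=6, P7=0)
step 2: fire T0:  (P0=4, P1=5, P2=0, P3=5, P4=2, P5=3, P6=6, P7=0) → (P0=4, P1=2, P2=3, P3=4, P4=3, P5=3, P6=6, P7=0)
step 3: fire T2:  (P0=4, P1=2, P2=3, P3=4, P4=3, P5=3, P6=6, P7=0) → (P0=4, P1=4, P2=1, P3=5, P4=3, P5=3, P6=8, P7=0)
step 4: fire T0:  (P0=4, P1=4, P2=1, P3=5, P4=3, P5=3, P6=8, P7=0) → (P0=4, P1=1, P2=4, P3=4, P4=4, P5=3, P6=8, P7=0)
step 5: fire T2:  (P0=4, P1=1, P2=4, P3=4, P4=4, P5=3, P6=8, P7=0) → (P0=4, P1=3, P2=2, P3=5, P4=4, P5=3, P6=10, P7=0)
step 6: fire T0:  (P0=4, P1=3, P2=2, P3=5, P4=4, P5=3, P6=10, P7=0) → (P0=4, P1=0, P2=5, P3=4, P4=5, P5=3, P6=10, P7=0)

(P0=4, P1=0, P2=5, P3=4, P4=5, P5=3, P6=10, P7=0)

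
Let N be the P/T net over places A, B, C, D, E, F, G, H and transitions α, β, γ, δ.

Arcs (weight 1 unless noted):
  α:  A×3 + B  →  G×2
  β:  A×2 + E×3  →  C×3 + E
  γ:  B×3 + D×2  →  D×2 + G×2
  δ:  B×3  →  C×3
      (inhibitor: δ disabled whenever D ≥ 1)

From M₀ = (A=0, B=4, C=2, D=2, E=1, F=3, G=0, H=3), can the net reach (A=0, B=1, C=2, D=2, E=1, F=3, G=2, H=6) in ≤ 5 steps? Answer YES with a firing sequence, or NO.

NO — not reachable within 5 firings

depth 0: 1 marking
depth 1: 2 markings reached so far
depth 2: 2 markings reached so far
(frontier empty at depth 2; search complete)
target is not among the 2 markings reachable within 5 steps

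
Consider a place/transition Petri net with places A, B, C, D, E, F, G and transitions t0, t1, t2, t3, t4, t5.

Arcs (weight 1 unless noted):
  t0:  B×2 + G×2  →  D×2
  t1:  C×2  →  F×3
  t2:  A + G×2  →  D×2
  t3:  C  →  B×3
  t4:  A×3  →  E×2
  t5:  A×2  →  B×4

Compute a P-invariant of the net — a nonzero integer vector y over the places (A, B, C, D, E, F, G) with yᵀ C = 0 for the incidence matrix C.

Incidence matrix C (rows=places, cols=transitions):
       t0   t1   t2   t3   t4   t5
    A   0    0   -1    0   -3   -2
    B  -2    0    0    3    0    4
    C   0   -2    0   -1    0    0
    D   2    0    2    0    0    0
    E   0    0    0    0    2    0
    F   0    3    0    0    0    0
    G  -2    0   -2    0    0    0

Candidate y = [2, 1, 3, 1, 3, 2, 0]; check y·C column-wise:
  col t0: 2·0 + 1·-2 + 3·0 + 1·2 + 3·0 + 2·0 + 0·-2 = 0
  col t1: 2·0 + 1·0 + 3·-2 + 1·0 + 3·0 + 2·3 = 0
  col t2: 2·-1 + 1·0 + 3·0 + 1·2 + 3·0 + 2·0 + 0·-2 = 0
  col t3: 2·0 + 1·3 + 3·-1 + 1·0 + 3·0 + 2·0 = 0
  col t4: 2·-3 + 1·0 + 3·0 + 1·0 + 3·2 + 2·0 = 0
  col t5: 2·-2 + 1·4 + 3·0 + 1·0 + 3·0 + 2·0 = 0

y = (A:2, B:1, C:3, D:1, E:3, F:2, G:0)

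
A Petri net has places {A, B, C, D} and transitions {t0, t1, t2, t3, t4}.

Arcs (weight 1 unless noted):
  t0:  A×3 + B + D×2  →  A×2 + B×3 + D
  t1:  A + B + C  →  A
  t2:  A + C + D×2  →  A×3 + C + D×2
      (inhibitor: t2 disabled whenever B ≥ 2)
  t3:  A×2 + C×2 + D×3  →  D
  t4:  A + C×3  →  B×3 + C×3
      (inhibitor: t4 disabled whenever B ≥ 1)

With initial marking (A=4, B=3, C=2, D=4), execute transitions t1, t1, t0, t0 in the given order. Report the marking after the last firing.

(A=2, B=5, C=0, D=2)

step 1: fire t1:  (A=4, B=3, C=2, D=4) → (A=4, B=2, C=1, D=4)
step 2: fire t1:  (A=4, B=2, C=1, D=4) → (A=4, B=1, C=0, D=4)
step 3: fire t0:  (A=4, B=1, C=0, D=4) → (A=3, B=3, C=0, D=3)
step 4: fire t0:  (A=3, B=3, C=0, D=3) → (A=2, B=5, C=0, D=2)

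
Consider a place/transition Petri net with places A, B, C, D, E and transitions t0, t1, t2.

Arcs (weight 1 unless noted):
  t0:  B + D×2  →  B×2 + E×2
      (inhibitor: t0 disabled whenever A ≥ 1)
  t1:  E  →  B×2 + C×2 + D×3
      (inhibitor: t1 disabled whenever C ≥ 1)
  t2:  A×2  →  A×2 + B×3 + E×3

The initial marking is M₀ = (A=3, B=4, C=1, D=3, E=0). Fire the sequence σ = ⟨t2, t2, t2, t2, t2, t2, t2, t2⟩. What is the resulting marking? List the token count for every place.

(A=3, B=28, C=1, D=3, E=24)

step 1: fire t2:  (A=3, B=4, C=1, D=3, E=0) → (A=3, B=7, C=1, D=3, E=3)
step 2: fire t2:  (A=3, B=7, C=1, D=3, E=3) → (A=3, B=10, C=1, D=3, E=6)
step 3: fire t2:  (A=3, B=10, C=1, D=3, E=6) → (A=3, B=13, C=1, D=3, E=9)
step 4: fire t2:  (A=3, B=13, C=1, D=3, E=9) → (A=3, B=16, C=1, D=3, E=12)
step 5: fire t2:  (A=3, B=16, C=1, D=3, E=12) → (A=3, B=19, C=1, D=3, E=15)
step 6: fire t2:  (A=3, B=19, C=1, D=3, E=15) → (A=3, B=22, C=1, D=3, E=18)
step 7: fire t2:  (A=3, B=22, C=1, D=3, E=18) → (A=3, B=25, C=1, D=3, E=21)
step 8: fire t2:  (A=3, B=25, C=1, D=3, E=21) → (A=3, B=28, C=1, D=3, E=24)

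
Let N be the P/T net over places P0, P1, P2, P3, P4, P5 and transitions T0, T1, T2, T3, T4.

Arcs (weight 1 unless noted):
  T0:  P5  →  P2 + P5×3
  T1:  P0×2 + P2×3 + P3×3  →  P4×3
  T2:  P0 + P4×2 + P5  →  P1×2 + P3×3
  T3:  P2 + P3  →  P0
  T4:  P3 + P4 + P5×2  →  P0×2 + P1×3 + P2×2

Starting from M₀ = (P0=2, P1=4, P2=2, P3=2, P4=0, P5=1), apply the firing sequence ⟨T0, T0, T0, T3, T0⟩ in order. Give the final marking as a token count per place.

(P0=3, P1=4, P2=5, P3=1, P4=0, P5=9)

step 1: fire T0:  (P0=2, P1=4, P2=2, P3=2, P4=0, P5=1) → (P0=2, P1=4, P2=3, P3=2, P4=0, P5=3)
step 2: fire T0:  (P0=2, P1=4, P2=3, P3=2, P4=0, P5=3) → (P0=2, P1=4, P2=4, P3=2, P4=0, P5=5)
step 3: fire T0:  (P0=2, P1=4, P2=4, P3=2, P4=0, P5=5) → (P0=2, P1=4, P2=5, P3=2, P4=0, P5=7)
step 4: fire T3:  (P0=2, P1=4, P2=5, P3=2, P4=0, P5=7) → (P0=3, P1=4, P2=4, P3=1, P4=0, P5=7)
step 5: fire T0:  (P0=3, P1=4, P2=4, P3=1, P4=0, P5=7) → (P0=3, P1=4, P2=5, P3=1, P4=0, P5=9)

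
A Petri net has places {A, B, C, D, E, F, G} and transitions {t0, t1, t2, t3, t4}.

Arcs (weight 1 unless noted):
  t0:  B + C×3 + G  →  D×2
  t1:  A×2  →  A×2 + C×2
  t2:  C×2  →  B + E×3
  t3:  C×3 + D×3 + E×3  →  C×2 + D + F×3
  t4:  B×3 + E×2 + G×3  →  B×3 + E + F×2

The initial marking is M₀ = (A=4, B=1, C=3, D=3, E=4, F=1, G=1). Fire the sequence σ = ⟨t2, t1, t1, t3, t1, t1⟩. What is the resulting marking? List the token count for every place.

(A=4, B=2, C=8, D=1, E=4, F=4, G=1)

step 1: fire t2:  (A=4, B=1, C=3, D=3, E=4, F=1, G=1) → (A=4, B=2, C=1, D=3, E=7, F=1, G=1)
step 2: fire t1:  (A=4, B=2, C=1, D=3, E=7, F=1, G=1) → (A=4, B=2, C=3, D=3, E=7, F=1, G=1)
step 3: fire t1:  (A=4, B=2, C=3, D=3, E=7, F=1, G=1) → (A=4, B=2, C=5, D=3, E=7, F=1, G=1)
step 4: fire t3:  (A=4, B=2, C=5, D=3, E=7, F=1, G=1) → (A=4, B=2, C=4, D=1, E=4, F=4, G=1)
step 5: fire t1:  (A=4, B=2, C=4, D=1, E=4, F=4, G=1) → (A=4, B=2, C=6, D=1, E=4, F=4, G=1)
step 6: fire t1:  (A=4, B=2, C=6, D=1, E=4, F=4, G=1) → (A=4, B=2, C=8, D=1, E=4, F=4, G=1)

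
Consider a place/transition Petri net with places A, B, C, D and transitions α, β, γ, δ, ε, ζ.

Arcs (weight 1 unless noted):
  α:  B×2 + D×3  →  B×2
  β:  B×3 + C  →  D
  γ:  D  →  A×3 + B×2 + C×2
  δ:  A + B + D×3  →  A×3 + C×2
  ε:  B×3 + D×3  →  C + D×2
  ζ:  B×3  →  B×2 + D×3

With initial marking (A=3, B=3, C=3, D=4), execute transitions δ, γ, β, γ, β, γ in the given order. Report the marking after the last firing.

(A=14, B=2, C=9, D=0)

step 1: fire δ:  (A=3, B=3, C=3, D=4) → (A=5, B=2, C=5, D=1)
step 2: fire γ:  (A=5, B=2, C=5, D=1) → (A=8, B=4, C=7, D=0)
step 3: fire β:  (A=8, B=4, C=7, D=0) → (A=8, B=1, C=6, D=1)
step 4: fire γ:  (A=8, B=1, C=6, D=1) → (A=11, B=3, C=8, D=0)
step 5: fire β:  (A=11, B=3, C=8, D=0) → (A=11, B=0, C=7, D=1)
step 6: fire γ:  (A=11, B=0, C=7, D=1) → (A=14, B=2, C=9, D=0)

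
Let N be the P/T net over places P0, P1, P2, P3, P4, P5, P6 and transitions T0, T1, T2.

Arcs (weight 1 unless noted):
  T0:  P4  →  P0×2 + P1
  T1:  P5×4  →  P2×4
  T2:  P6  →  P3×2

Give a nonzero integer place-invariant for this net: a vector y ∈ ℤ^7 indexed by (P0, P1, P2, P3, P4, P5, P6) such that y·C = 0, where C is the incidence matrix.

Incidence matrix C (rows=places, cols=transitions):
       T0   T1   T2
   P0   2    0    0
   P1   1    0    0
   P2   0    4    0
   P3   0    0    2
   P4  -1    0    0
   P5   0   -4    0
   P6   0    0   -1

Candidate y = [1, -2, 0, 0, 0, 0, 0]; check y·C column-wise:
  col T0: 1·2 + -2·1 + 0·-1 = 0
  col T1: 1·0 + -2·0 + 0·4 + 0·-4 = 0
  col T2: 1·0 + -2·0 + 0·2 + 0·-1 = 0

y = (P0:1, P1:-2, P2:0, P3:0, P4:0, P5:0, P6:0)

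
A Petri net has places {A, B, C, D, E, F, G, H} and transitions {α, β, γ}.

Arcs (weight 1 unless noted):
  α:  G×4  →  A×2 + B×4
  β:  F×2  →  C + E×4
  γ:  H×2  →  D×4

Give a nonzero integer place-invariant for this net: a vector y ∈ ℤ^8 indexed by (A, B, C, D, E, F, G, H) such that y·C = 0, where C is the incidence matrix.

y = (A:2, B:-1, C:0, D:0, E:0, F:0, G:0, H:0)

Incidence matrix C (rows=places, cols=transitions):
        α    β    γ
    A   2    0    0
    B   4    0    0
    C   0    1    0
    D   0    0    4
    E   0    4    0
    F   0   -2    0
    G  -4    0    0
    H   0    0   -2

Candidate y = [2, -1, 0, 0, 0, 0, 0, 0]; check y·C column-wise:
  col α: 2·2 + -1·4 + 0·-4 = 0
  col β: 2·0 + -1·0 + 0·1 + 0·4 + 0·-2 = 0
  col γ: 2·0 + -1·0 + 0·4 + 0·-2 = 0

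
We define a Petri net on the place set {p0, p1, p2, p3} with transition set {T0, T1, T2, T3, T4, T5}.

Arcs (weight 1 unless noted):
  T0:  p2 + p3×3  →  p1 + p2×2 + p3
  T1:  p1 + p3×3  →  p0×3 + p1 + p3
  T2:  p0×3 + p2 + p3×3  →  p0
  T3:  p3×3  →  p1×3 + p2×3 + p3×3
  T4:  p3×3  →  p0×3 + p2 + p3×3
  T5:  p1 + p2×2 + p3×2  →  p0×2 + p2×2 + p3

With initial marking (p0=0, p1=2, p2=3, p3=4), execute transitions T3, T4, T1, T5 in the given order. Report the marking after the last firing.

(p0=8, p1=4, p2=7, p3=1)

step 1: fire T3:  (p0=0, p1=2, p2=3, p3=4) → (p0=0, p1=5, p2=6, p3=4)
step 2: fire T4:  (p0=0, p1=5, p2=6, p3=4) → (p0=3, p1=5, p2=7, p3=4)
step 3: fire T1:  (p0=3, p1=5, p2=7, p3=4) → (p0=6, p1=5, p2=7, p3=2)
step 4: fire T5:  (p0=6, p1=5, p2=7, p3=2) → (p0=8, p1=4, p2=7, p3=1)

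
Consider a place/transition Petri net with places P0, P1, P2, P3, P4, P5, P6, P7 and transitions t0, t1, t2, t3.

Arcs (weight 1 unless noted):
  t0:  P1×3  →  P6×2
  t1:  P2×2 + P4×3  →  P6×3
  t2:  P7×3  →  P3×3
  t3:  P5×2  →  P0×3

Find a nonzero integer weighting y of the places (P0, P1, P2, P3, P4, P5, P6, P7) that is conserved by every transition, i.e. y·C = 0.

Incidence matrix C (rows=places, cols=transitions):
       t0   t1   t2   t3
   P0   0    0    0    3
   P1  -3    0    0    0
   P2   0   -2    0    0
   P3   0    0    3    0
   P4   0   -3    0    0
   P5   0    0    0   -2
   P6   2    3    0    0
   P7   0    0   -3    0

Candidate y = [0, 0, 3, 0, -2, 0, 0, 0]; check y·C column-wise:
  col t0: 0·-3 + 3·0 + -2·0 + 0·2 = 0
  col t1: 3·-2 + -2·-3 + 0·3 = 0
  col t2: 3·0 + 0·3 + -2·0 + 0·-3 = 0
  col t3: 0·3 + 3·0 + -2·0 + 0·-2 = 0

y = (P0:0, P1:0, P2:3, P3:0, P4:-2, P5:0, P6:0, P7:0)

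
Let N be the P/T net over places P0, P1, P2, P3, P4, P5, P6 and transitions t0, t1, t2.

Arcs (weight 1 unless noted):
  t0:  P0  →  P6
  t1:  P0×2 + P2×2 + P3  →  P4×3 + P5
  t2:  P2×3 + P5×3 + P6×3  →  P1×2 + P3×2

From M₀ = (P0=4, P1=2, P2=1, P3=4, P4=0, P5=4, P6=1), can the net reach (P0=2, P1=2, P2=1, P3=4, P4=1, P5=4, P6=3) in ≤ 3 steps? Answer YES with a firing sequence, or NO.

depth 0: 1 marking
depth 1: 2 markings reached so far
depth 2: 3 markings reached so far
depth 3: 4 markings reached so far
target is not among the 4 markings reachable within 3 steps

NO — not reachable within 3 firings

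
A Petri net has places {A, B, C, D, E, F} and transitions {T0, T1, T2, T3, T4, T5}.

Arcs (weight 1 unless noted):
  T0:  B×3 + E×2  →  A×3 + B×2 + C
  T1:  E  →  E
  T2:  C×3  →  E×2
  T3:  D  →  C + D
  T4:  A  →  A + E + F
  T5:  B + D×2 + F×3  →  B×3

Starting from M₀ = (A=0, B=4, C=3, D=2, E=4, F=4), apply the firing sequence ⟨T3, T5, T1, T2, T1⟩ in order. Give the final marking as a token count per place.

(A=0, B=6, C=1, D=0, E=6, F=1)

step 1: fire T3:  (A=0, B=4, C=3, D=2, E=4, F=4) → (A=0, B=4, C=4, D=2, E=4, F=4)
step 2: fire T5:  (A=0, B=4, C=4, D=2, E=4, F=4) → (A=0, B=6, C=4, D=0, E=4, F=1)
step 3: fire T1:  (A=0, B=6, C=4, D=0, E=4, F=1) → (A=0, B=6, C=4, D=0, E=4, F=1)
step 4: fire T2:  (A=0, B=6, C=4, D=0, E=4, F=1) → (A=0, B=6, C=1, D=0, E=6, F=1)
step 5: fire T1:  (A=0, B=6, C=1, D=0, E=6, F=1) → (A=0, B=6, C=1, D=0, E=6, F=1)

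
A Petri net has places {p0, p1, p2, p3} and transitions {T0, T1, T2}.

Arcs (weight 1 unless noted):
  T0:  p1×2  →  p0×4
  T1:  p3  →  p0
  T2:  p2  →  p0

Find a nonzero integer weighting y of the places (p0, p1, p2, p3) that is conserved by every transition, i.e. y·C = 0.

y = (p0:1, p1:2, p2:1, p3:1)

Incidence matrix C (rows=places, cols=transitions):
       T0   T1   T2
   p0   4    1    1
   p1  -2    0    0
   p2   0    0   -1
   p3   0   -1    0

Candidate y = [1, 2, 1, 1]; check y·C column-wise:
  col T0: 1·4 + 2·-2 + 1·0 + 1·0 = 0
  col T1: 1·1 + 2·0 + 1·0 + 1·-1 = 0
  col T2: 1·1 + 2·0 + 1·-1 + 1·0 = 0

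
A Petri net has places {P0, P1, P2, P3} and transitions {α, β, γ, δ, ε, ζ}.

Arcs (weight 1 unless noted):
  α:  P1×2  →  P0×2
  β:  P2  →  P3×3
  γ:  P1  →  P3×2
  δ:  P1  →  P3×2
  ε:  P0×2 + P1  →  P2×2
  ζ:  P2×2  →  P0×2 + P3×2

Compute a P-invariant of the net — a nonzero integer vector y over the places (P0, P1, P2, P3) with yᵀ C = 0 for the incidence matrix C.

y = (P0:2, P1:2, P2:3, P3:1)

Incidence matrix C (rows=places, cols=transitions):
        α    β    γ    δ    ε    ζ
   P0   2    0    0    0   -2    2
   P1  -2    0   -1   -1   -1    0
   P2   0   -1    0    0    2   -2
   P3   0    3    2    2    0    2

Candidate y = [2, 2, 3, 1]; check y·C column-wise:
  col α: 2·2 + 2·-2 + 3·0 + 1·0 = 0
  col β: 2·0 + 2·0 + 3·-1 + 1·3 = 0
  col γ: 2·0 + 2·-1 + 3·0 + 1·2 = 0
  col δ: 2·0 + 2·-1 + 3·0 + 1·2 = 0
  col ε: 2·-2 + 2·-1 + 3·2 + 1·0 = 0
  col ζ: 2·2 + 2·0 + 3·-2 + 1·2 = 0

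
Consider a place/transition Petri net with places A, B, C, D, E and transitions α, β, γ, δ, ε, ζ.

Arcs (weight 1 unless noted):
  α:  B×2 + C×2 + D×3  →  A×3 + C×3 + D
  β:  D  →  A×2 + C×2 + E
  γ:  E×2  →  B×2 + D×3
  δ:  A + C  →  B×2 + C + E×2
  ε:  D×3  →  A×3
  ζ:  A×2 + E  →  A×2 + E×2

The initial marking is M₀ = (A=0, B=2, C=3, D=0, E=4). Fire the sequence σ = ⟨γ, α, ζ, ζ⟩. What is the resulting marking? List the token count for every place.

step 1: fire γ:  (A=0, B=2, C=3, D=0, E=4) → (A=0, B=4, C=3, D=3, E=2)
step 2: fire α:  (A=0, B=4, C=3, D=3, E=2) → (A=3, B=2, C=4, D=1, E=2)
step 3: fire ζ:  (A=3, B=2, C=4, D=1, E=2) → (A=3, B=2, C=4, D=1, E=3)
step 4: fire ζ:  (A=3, B=2, C=4, D=1, E=3) → (A=3, B=2, C=4, D=1, E=4)

(A=3, B=2, C=4, D=1, E=4)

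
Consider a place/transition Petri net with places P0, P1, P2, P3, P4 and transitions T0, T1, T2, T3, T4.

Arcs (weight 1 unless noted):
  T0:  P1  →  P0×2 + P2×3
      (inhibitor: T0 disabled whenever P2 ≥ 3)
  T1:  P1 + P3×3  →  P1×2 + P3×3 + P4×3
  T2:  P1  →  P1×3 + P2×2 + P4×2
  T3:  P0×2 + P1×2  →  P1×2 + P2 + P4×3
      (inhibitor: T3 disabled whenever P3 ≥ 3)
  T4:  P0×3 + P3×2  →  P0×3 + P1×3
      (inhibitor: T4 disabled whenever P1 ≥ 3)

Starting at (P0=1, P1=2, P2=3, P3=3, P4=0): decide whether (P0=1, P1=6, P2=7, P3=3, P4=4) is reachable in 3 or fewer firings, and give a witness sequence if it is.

YES — reachable via ⟨T2, T2⟩ (2 firings)

step 1: fire T2:  (P0=1, P1=2, P2=3, P3=3, P4=0) → (P0=1, P1=4, P2=5, P3=3, P4=2)
step 2: fire T2:  (P0=1, P1=4, P2=5, P3=3, P4=2) → (P0=1, P1=6, P2=7, P3=3, P4=4)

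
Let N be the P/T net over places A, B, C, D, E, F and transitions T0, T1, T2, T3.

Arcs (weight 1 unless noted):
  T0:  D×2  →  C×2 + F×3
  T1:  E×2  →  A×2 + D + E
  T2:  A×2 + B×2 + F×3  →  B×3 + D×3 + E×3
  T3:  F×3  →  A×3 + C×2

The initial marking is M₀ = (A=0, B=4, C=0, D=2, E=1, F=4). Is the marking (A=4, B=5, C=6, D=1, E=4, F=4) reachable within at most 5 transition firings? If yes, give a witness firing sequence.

NO — not reachable within 5 firings

depth 0: 1 marking
depth 1: 3 markings reached so far
depth 2: 4 markings reached so far
depth 3: 6 markings reached so far
depth 4: 8 markings reached so far
depth 5: 11 markings reached so far
target is not among the 11 markings reachable within 5 steps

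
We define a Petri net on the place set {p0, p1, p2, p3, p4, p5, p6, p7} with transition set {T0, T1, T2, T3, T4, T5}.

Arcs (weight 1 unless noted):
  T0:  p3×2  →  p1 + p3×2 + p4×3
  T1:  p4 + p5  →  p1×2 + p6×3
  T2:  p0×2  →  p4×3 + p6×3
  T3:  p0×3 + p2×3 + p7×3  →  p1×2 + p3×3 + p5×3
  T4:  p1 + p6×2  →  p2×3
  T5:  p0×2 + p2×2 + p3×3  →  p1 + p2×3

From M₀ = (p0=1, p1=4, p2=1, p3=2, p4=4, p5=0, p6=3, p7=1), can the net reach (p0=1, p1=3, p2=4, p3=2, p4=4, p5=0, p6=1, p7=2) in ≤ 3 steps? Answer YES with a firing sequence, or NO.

depth 0: 1 marking
depth 1: 3 markings reached so far
depth 2: 5 markings reached so far
depth 3: 7 markings reached so far
target is not among the 7 markings reachable within 3 steps

NO — not reachable within 3 firings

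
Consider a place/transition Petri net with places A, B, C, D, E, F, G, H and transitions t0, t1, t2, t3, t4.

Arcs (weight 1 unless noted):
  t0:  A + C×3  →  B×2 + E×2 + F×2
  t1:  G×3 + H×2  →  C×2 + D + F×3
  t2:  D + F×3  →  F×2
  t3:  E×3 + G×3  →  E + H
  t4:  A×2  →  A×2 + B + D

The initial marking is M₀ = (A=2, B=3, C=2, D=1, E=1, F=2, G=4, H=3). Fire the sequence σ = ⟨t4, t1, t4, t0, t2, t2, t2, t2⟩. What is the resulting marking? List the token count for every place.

step 1: fire t4:  (A=2, B=3, C=2, D=1, E=1, F=2, G=4, H=3) → (A=2, B=4, C=2, D=2, E=1, F=2, G=4, H=3)
step 2: fire t1:  (A=2, B=4, C=2, D=2, E=1, F=2, G=4, H=3) → (A=2, B=4, C=4, D=3, E=1, F=5, G=1, H=1)
step 3: fire t4:  (A=2, B=4, C=4, D=3, E=1, F=5, G=1, H=1) → (A=2, B=5, C=4, D=4, E=1, F=5, G=1, H=1)
step 4: fire t0:  (A=2, B=5, C=4, D=4, E=1, F=5, G=1, H=1) → (A=1, B=7, C=1, D=4, E=3, F=7, G=1, H=1)
step 5: fire t2:  (A=1, B=7, C=1, D=4, E=3, F=7, G=1, H=1) → (A=1, B=7, C=1, D=3, E=3, F=6, G=1, H=1)
step 6: fire t2:  (A=1, B=7, C=1, D=3, E=3, F=6, G=1, H=1) → (A=1, B=7, C=1, D=2, E=3, F=5, G=1, H=1)
step 7: fire t2:  (A=1, B=7, C=1, D=2, E=3, F=5, G=1, H=1) → (A=1, B=7, C=1, D=1, E=3, F=4, G=1, H=1)
step 8: fire t2:  (A=1, B=7, C=1, D=1, E=3, F=4, G=1, H=1) → (A=1, B=7, C=1, D=0, E=3, F=3, G=1, H=1)

(A=1, B=7, C=1, D=0, E=3, F=3, G=1, H=1)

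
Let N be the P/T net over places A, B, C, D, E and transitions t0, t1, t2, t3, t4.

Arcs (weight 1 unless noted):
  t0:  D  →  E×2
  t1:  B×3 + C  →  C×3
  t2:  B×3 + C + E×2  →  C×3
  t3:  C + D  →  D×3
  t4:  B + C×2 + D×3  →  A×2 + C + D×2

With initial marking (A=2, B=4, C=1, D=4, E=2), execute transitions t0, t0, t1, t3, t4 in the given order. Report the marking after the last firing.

(A=4, B=0, C=1, D=3, E=6)

step 1: fire t0:  (A=2, B=4, C=1, D=4, E=2) → (A=2, B=4, C=1, D=3, E=4)
step 2: fire t0:  (A=2, B=4, C=1, D=3, E=4) → (A=2, B=4, C=1, D=2, E=6)
step 3: fire t1:  (A=2, B=4, C=1, D=2, E=6) → (A=2, B=1, C=3, D=2, E=6)
step 4: fire t3:  (A=2, B=1, C=3, D=2, E=6) → (A=2, B=1, C=2, D=4, E=6)
step 5: fire t4:  (A=2, B=1, C=2, D=4, E=6) → (A=4, B=0, C=1, D=3, E=6)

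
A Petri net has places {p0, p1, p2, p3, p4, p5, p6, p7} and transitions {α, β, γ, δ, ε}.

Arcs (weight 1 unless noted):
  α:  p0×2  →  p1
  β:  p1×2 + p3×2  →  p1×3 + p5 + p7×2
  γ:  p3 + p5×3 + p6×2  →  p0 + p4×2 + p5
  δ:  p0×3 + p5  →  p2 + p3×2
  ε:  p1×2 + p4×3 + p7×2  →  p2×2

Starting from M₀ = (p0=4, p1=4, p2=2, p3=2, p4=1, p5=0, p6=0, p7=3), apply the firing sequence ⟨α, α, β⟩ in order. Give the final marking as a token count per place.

(p0=0, p1=7, p2=2, p3=0, p4=1, p5=1, p6=0, p7=5)

step 1: fire α:  (p0=4, p1=4, p2=2, p3=2, p4=1, p5=0, p6=0, p7=3) → (p0=2, p1=5, p2=2, p3=2, p4=1, p5=0, p6=0, p7=3)
step 2: fire α:  (p0=2, p1=5, p2=2, p3=2, p4=1, p5=0, p6=0, p7=3) → (p0=0, p1=6, p2=2, p3=2, p4=1, p5=0, p6=0, p7=3)
step 3: fire β:  (p0=0, p1=6, p2=2, p3=2, p4=1, p5=0, p6=0, p7=3) → (p0=0, p1=7, p2=2, p3=0, p4=1, p5=1, p6=0, p7=5)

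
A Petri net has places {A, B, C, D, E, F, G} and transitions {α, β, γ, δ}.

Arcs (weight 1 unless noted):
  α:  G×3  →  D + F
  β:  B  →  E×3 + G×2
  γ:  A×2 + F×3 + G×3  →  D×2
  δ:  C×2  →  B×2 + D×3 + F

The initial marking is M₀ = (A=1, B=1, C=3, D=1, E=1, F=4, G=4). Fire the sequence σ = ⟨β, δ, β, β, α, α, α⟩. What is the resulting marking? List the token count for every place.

step 1: fire β:  (A=1, B=1, C=3, D=1, E=1, F=4, G=4) → (A=1, B=0, C=3, D=1, E=4, F=4, G=6)
step 2: fire δ:  (A=1, B=0, C=3, D=1, E=4, F=4, G=6) → (A=1, B=2, C=1, D=4, E=4, F=5, G=6)
step 3: fire β:  (A=1, B=2, C=1, D=4, E=4, F=5, G=6) → (A=1, B=1, C=1, D=4, E=7, F=5, G=8)
step 4: fire β:  (A=1, B=1, C=1, D=4, E=7, F=5, G=8) → (A=1, B=0, C=1, D=4, E=10, F=5, G=10)
step 5: fire α:  (A=1, B=0, C=1, D=4, E=10, F=5, G=10) → (A=1, B=0, C=1, D=5, E=10, F=6, G=7)
step 6: fire α:  (A=1, B=0, C=1, D=5, E=10, F=6, G=7) → (A=1, B=0, C=1, D=6, E=10, F=7, G=4)
step 7: fire α:  (A=1, B=0, C=1, D=6, E=10, F=7, G=4) → (A=1, B=0, C=1, D=7, E=10, F=8, G=1)

(A=1, B=0, C=1, D=7, E=10, F=8, G=1)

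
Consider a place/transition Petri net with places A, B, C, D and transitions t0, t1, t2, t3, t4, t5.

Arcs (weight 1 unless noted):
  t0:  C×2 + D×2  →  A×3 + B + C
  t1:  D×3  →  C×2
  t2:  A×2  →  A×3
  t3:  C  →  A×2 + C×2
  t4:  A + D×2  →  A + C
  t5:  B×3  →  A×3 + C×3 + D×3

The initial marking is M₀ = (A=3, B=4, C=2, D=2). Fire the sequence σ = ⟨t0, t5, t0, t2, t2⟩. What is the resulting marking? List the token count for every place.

step 1: fire t0:  (A=3, B=4, C=2, D=2) → (A=6, B=5, C=1, D=0)
step 2: fire t5:  (A=6, B=5, C=1, D=0) → (A=9, B=2, C=4, D=3)
step 3: fire t0:  (A=9, B=2, C=4, D=3) → (A=12, B=3, C=3, D=1)
step 4: fire t2:  (A=12, B=3, C=3, D=1) → (A=13, B=3, C=3, D=1)
step 5: fire t2:  (A=13, B=3, C=3, D=1) → (A=14, B=3, C=3, D=1)

(A=14, B=3, C=3, D=1)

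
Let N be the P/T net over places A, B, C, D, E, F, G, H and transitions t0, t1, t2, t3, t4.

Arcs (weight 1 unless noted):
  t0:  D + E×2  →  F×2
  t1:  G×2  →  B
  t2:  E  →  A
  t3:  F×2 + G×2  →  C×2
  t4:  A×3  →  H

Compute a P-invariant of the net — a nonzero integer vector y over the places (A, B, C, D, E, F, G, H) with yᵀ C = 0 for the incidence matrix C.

Incidence matrix C (rows=places, cols=transitions):
       t0   t1   t2   t3   t4
    A   0    0    1    0   -3
    B   0    1    0    0    0
    C   0    0    0    2    0
    D  -1    0    0    0    0
    E  -2    0   -1    0    0
    F   2    0    0   -2    0
    G   0   -2    0   -2    0
    H   0    0    0    0    1

Candidate y = [0, 0, 1, 2, 0, 1, 0, 0]; check y·C column-wise:
  col t0: 1·0 + 2·-1 + 0·-2 + 1·2 = 0
  col t1: 0·1 + 1·0 + 2·0 + 1·0 + 0·-2 = 0
  col t2: 0·1 + 1·0 + 2·0 + 0·-1 + 1·0 = 0
  col t3: 1·2 + 2·0 + 1·-2 + 0·-2 = 0
  col t4: 0·-3 + 1·0 + 2·0 + 1·0 + 0·1 = 0

y = (A:0, B:0, C:1, D:2, E:0, F:1, G:0, H:0)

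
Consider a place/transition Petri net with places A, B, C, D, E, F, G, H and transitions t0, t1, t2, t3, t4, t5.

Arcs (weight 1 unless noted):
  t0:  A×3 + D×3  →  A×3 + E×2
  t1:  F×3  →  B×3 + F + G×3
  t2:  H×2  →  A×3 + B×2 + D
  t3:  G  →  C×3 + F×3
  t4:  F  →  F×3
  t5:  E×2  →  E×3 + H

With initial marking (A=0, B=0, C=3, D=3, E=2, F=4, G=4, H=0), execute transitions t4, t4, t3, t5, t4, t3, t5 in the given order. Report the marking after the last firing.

(A=0, B=0, C=9, D=3, E=4, F=16, G=2, H=2)

step 1: fire t4:  (A=0, B=0, C=3, D=3, E=2, F=4, G=4, H=0) → (A=0, B=0, C=3, D=3, E=2, F=6, G=4, H=0)
step 2: fire t4:  (A=0, B=0, C=3, D=3, E=2, F=6, G=4, H=0) → (A=0, B=0, C=3, D=3, E=2, F=8, G=4, H=0)
step 3: fire t3:  (A=0, B=0, C=3, D=3, E=2, F=8, G=4, H=0) → (A=0, B=0, C=6, D=3, E=2, F=11, G=3, H=0)
step 4: fire t5:  (A=0, B=0, C=6, D=3, E=2, F=11, G=3, H=0) → (A=0, B=0, C=6, D=3, E=3, F=11, G=3, H=1)
step 5: fire t4:  (A=0, B=0, C=6, D=3, E=3, F=11, G=3, H=1) → (A=0, B=0, C=6, D=3, E=3, F=13, G=3, H=1)
step 6: fire t3:  (A=0, B=0, C=6, D=3, E=3, F=13, G=3, H=1) → (A=0, B=0, C=9, D=3, E=3, F=16, G=2, H=1)
step 7: fire t5:  (A=0, B=0, C=9, D=3, E=3, F=16, G=2, H=1) → (A=0, B=0, C=9, D=3, E=4, F=16, G=2, H=2)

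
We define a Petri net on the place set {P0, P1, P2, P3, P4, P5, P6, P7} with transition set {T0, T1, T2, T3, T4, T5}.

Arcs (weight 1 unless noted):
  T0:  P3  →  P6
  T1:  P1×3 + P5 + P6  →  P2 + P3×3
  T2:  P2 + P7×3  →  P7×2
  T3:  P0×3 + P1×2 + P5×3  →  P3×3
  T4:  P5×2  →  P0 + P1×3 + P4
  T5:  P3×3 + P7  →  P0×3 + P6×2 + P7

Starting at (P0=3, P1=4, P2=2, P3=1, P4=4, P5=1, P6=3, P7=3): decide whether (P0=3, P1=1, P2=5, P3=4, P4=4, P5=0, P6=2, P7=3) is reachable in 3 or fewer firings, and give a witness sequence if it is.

NO — not reachable within 3 firings

depth 0: 1 marking
depth 1: 4 markings reached so far
depth 2: 8 markings reached so far
depth 3: 12 markings reached so far
target is not among the 12 markings reachable within 3 steps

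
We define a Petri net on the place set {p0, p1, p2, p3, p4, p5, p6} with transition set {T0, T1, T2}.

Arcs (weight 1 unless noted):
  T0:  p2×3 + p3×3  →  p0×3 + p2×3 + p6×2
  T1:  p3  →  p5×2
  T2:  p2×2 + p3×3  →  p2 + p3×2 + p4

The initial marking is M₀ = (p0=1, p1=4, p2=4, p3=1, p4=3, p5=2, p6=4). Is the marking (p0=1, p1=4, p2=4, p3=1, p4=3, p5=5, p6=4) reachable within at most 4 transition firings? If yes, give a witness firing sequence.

depth 0: 1 marking
depth 1: 2 markings reached so far
depth 2: 2 markings reached so far
(frontier empty at depth 2; search complete)
target is not among the 2 markings reachable within 4 steps

NO — not reachable within 4 firings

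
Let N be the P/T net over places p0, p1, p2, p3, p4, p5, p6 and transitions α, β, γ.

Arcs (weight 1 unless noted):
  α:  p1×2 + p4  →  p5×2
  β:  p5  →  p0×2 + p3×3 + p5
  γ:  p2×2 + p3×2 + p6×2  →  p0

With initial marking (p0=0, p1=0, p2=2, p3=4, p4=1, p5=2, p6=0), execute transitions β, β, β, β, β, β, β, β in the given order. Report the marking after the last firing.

step 1: fire β:  (p0=0, p1=0, p2=2, p3=4, p4=1, p5=2, p6=0) → (p0=2, p1=0, p2=2, p3=7, p4=1, p5=2, p6=0)
step 2: fire β:  (p0=2, p1=0, p2=2, p3=7, p4=1, p5=2, p6=0) → (p0=4, p1=0, p2=2, p3=10, p4=1, p5=2, p6=0)
step 3: fire β:  (p0=4, p1=0, p2=2, p3=10, p4=1, p5=2, p6=0) → (p0=6, p1=0, p2=2, p3=13, p4=1, p5=2, p6=0)
step 4: fire β:  (p0=6, p1=0, p2=2, p3=13, p4=1, p5=2, p6=0) → (p0=8, p1=0, p2=2, p3=16, p4=1, p5=2, p6=0)
step 5: fire β:  (p0=8, p1=0, p2=2, p3=16, p4=1, p5=2, p6=0) → (p0=10, p1=0, p2=2, p3=19, p4=1, p5=2, p6=0)
step 6: fire β:  (p0=10, p1=0, p2=2, p3=19, p4=1, p5=2, p6=0) → (p0=12, p1=0, p2=2, p3=22, p4=1, p5=2, p6=0)
step 7: fire β:  (p0=12, p1=0, p2=2, p3=22, p4=1, p5=2, p6=0) → (p0=14, p1=0, p2=2, p3=25, p4=1, p5=2, p6=0)
step 8: fire β:  (p0=14, p1=0, p2=2, p3=25, p4=1, p5=2, p6=0) → (p0=16, p1=0, p2=2, p3=28, p4=1, p5=2, p6=0)

(p0=16, p1=0, p2=2, p3=28, p4=1, p5=2, p6=0)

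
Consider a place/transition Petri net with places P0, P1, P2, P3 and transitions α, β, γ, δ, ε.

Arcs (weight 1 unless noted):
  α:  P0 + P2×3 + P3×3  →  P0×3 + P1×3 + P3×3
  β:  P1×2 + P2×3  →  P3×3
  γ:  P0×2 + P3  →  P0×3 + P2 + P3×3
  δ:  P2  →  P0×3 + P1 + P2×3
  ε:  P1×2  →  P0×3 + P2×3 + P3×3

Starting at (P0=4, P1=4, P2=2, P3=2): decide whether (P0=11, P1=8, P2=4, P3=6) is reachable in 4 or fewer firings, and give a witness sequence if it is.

NO — not reachable within 4 firings

depth 0: 1 marking
depth 1: 4 markings reached so far
depth 2: 15 markings reached so far
depth 3: 34 markings reached so far
depth 4: 70 markings reached so far
target is not among the 70 markings reachable within 4 steps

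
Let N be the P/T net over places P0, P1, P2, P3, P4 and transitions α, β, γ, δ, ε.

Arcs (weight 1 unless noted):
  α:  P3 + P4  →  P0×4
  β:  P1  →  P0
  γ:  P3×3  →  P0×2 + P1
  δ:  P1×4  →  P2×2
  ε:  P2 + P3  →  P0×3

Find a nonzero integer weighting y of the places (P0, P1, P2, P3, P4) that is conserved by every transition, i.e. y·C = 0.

Incidence matrix C (rows=places, cols=transitions):
        α    β    γ    δ    ε
   P0   4    1    2    0    3
   P1   0   -1    1   -4    0
   P2   0    0    0    2   -1
   P3  -1    0   -3    0   -1
   P4  -1    0    0    0    0

Candidate y = [1, 1, 2, 1, 3]; check y·C column-wise:
  col α: 1·4 + 1·0 + 2·0 + 1·-1 + 3·-1 = 0
  col β: 1·1 + 1·-1 + 2·0 + 1·0 + 3·0 = 0
  col γ: 1·2 + 1·1 + 2·0 + 1·-3 + 3·0 = 0
  col δ: 1·0 + 1·-4 + 2·2 + 1·0 + 3·0 = 0
  col ε: 1·3 + 1·0 + 2·-1 + 1·-1 + 3·0 = 0

y = (P0:1, P1:1, P2:2, P3:1, P4:3)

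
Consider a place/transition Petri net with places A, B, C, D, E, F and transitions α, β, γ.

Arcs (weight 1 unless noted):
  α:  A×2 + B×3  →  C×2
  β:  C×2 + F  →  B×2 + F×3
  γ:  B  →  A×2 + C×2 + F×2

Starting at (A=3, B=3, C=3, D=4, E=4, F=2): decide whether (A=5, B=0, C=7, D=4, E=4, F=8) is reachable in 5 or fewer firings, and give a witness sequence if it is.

step 1: fire α:  (A=3, B=3, C=3, D=4, E=4, F=2) → (A=1, B=0, C=5, D=4, E=4, F=2)
step 2: fire β:  (A=1, B=0, C=5, D=4, E=4, F=2) → (A=1, B=2, C=3, D=4, E=4, F=4)
step 3: fire γ:  (A=1, B=2, C=3, D=4, E=4, F=4) → (A=3, B=1, C=5, D=4, E=4, F=6)
step 4: fire γ:  (A=3, B=1, C=5, D=4, E=4, F=6) → (A=5, B=0, C=7, D=4, E=4, F=8)

YES — reachable via ⟨α, β, γ, γ⟩ (4 firings)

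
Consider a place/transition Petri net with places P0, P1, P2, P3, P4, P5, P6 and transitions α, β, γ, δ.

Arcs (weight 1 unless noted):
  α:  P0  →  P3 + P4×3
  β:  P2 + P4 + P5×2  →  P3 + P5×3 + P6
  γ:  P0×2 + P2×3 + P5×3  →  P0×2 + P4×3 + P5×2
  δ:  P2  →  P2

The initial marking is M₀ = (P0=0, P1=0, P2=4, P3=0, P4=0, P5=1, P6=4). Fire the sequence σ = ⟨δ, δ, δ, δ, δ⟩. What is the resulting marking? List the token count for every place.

(P0=0, P1=0, P2=4, P3=0, P4=0, P5=1, P6=4)

step 1: fire δ:  (P0=0, P1=0, P2=4, P3=0, P4=0, P5=1, P6=4) → (P0=0, P1=0, P2=4, P3=0, P4=0, P5=1, P6=4)
step 2: fire δ:  (P0=0, P1=0, P2=4, P3=0, P4=0, P5=1, P6=4) → (P0=0, P1=0, P2=4, P3=0, P4=0, P5=1, P6=4)
step 3: fire δ:  (P0=0, P1=0, P2=4, P3=0, P4=0, P5=1, P6=4) → (P0=0, P1=0, P2=4, P3=0, P4=0, P5=1, P6=4)
step 4: fire δ:  (P0=0, P1=0, P2=4, P3=0, P4=0, P5=1, P6=4) → (P0=0, P1=0, P2=4, P3=0, P4=0, P5=1, P6=4)
step 5: fire δ:  (P0=0, P1=0, P2=4, P3=0, P4=0, P5=1, P6=4) → (P0=0, P1=0, P2=4, P3=0, P4=0, P5=1, P6=4)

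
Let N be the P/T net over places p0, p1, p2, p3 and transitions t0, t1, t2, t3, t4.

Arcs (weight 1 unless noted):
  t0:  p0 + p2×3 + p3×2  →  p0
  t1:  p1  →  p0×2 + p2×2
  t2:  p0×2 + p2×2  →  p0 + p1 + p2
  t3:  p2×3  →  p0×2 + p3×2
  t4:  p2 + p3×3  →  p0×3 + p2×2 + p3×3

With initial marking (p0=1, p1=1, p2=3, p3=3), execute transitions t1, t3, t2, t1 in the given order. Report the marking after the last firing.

step 1: fire t1:  (p0=1, p1=1, p2=3, p3=3) → (p0=3, p1=0, p2=5, p3=3)
step 2: fire t3:  (p0=3, p1=0, p2=5, p3=3) → (p0=5, p1=0, p2=2, p3=5)
step 3: fire t2:  (p0=5, p1=0, p2=2, p3=5) → (p0=4, p1=1, p2=1, p3=5)
step 4: fire t1:  (p0=4, p1=1, p2=1, p3=5) → (p0=6, p1=0, p2=3, p3=5)

(p0=6, p1=0, p2=3, p3=5)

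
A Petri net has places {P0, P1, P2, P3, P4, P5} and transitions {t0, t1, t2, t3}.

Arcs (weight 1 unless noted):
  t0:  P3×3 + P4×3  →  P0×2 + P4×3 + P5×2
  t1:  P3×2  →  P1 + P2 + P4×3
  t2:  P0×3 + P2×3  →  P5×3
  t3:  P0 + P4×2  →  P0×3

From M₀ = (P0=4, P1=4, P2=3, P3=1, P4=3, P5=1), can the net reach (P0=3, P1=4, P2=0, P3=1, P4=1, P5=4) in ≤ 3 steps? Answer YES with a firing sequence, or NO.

YES — reachable via ⟨t2, t3⟩ (2 firings)

step 1: fire t2:  (P0=4, P1=4, P2=3, P3=1, P4=3, P5=1) → (P0=1, P1=4, P2=0, P3=1, P4=3, P5=4)
step 2: fire t3:  (P0=1, P1=4, P2=0, P3=1, P4=3, P5=4) → (P0=3, P1=4, P2=0, P3=1, P4=1, P5=4)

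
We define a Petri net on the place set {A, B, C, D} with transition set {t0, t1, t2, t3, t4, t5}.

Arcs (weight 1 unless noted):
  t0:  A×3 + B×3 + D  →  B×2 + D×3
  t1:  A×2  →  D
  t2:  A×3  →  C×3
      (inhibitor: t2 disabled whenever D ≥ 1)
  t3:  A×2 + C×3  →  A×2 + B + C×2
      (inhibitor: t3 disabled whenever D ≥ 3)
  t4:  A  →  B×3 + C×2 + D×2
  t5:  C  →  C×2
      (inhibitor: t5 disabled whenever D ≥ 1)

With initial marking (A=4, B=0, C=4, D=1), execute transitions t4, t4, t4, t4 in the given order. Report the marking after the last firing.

step 1: fire t4:  (A=4, B=0, C=4, D=1) → (A=3, B=3, C=6, D=3)
step 2: fire t4:  (A=3, B=3, C=6, D=3) → (A=2, B=6, C=8, D=5)
step 3: fire t4:  (A=2, B=6, C=8, D=5) → (A=1, B=9, C=10, D=7)
step 4: fire t4:  (A=1, B=9, C=10, D=7) → (A=0, B=12, C=12, D=9)

(A=0, B=12, C=12, D=9)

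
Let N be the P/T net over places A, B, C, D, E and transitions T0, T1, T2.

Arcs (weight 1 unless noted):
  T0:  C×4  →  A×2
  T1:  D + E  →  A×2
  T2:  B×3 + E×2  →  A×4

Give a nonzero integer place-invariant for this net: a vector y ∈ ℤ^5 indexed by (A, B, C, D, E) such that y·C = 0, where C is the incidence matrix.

Incidence matrix C (rows=places, cols=transitions):
       T0   T1   T2
    A   2    2    4
    B   0    0   -3
    C  -4    0    0
    D   0   -1    0
    E   0   -1   -2

Candidate y = [6, 8, 3, 12, 0]; check y·C column-wise:
  col T0: 6·2 + 8·0 + 3·-4 + 12·0 = 0
  col T1: 6·2 + 8·0 + 3·0 + 12·-1 + 0·-1 = 0
  col T2: 6·4 + 8·-3 + 3·0 + 12·0 + 0·-2 = 0

y = (A:6, B:8, C:3, D:12, E:0)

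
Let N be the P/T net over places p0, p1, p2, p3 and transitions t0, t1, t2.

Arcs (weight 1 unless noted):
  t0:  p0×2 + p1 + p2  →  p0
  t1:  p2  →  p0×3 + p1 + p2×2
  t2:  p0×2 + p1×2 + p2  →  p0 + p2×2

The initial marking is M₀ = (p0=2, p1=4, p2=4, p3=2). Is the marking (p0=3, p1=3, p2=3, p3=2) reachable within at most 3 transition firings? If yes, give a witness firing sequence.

YES — reachable via ⟨t0, t1, t0⟩ (3 firings)

step 1: fire t0:  (p0=2, p1=4, p2=4, p3=2) → (p0=1, p1=3, p2=3, p3=2)
step 2: fire t1:  (p0=1, p1=3, p2=3, p3=2) → (p0=4, p1=4, p2=4, p3=2)
step 3: fire t0:  (p0=4, p1=4, p2=4, p3=2) → (p0=3, p1=3, p2=3, p3=2)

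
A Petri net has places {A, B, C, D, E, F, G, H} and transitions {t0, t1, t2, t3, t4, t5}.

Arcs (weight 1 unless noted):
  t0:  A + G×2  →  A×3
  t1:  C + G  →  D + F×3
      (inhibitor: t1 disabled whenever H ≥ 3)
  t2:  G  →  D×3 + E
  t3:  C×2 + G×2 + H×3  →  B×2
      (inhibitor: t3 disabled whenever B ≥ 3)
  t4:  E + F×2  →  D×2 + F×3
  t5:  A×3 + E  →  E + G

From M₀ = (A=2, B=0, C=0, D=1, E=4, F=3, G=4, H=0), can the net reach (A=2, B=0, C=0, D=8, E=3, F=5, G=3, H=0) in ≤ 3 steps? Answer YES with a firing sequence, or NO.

step 1: fire t2:  (A=2, B=0, C=0, D=1, E=4, F=3, G=4, H=0) → (A=2, B=0, C=0, D=4, E=5, F=3, G=3, H=0)
step 2: fire t4:  (A=2, B=0, C=0, D=4, E=5, F=3, G=3, H=0) → (A=2, B=0, C=0, D=6, E=4, F=4, G=3, H=0)
step 3: fire t4:  (A=2, B=0, C=0, D=6, E=4, F=4, G=3, H=0) → (A=2, B=0, C=0, D=8, E=3, F=5, G=3, H=0)

YES — reachable via ⟨t2, t4, t4⟩ (3 firings)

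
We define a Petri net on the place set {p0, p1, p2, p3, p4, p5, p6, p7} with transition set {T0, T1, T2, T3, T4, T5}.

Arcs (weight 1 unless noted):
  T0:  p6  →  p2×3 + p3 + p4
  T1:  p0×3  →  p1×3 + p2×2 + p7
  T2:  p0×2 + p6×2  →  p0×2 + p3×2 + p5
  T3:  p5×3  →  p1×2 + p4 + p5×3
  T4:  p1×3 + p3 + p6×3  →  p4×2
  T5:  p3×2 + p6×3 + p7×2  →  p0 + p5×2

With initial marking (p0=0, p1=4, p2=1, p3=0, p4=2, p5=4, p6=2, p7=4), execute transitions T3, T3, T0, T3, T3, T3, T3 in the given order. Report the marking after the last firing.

(p0=0, p1=16, p2=4, p3=1, p4=9, p5=4, p6=1, p7=4)

step 1: fire T3:  (p0=0, p1=4, p2=1, p3=0, p4=2, p5=4, p6=2, p7=4) → (p0=0, p1=6, p2=1, p3=0, p4=3, p5=4, p6=2, p7=4)
step 2: fire T3:  (p0=0, p1=6, p2=1, p3=0, p4=3, p5=4, p6=2, p7=4) → (p0=0, p1=8, p2=1, p3=0, p4=4, p5=4, p6=2, p7=4)
step 3: fire T0:  (p0=0, p1=8, p2=1, p3=0, p4=4, p5=4, p6=2, p7=4) → (p0=0, p1=8, p2=4, p3=1, p4=5, p5=4, p6=1, p7=4)
step 4: fire T3:  (p0=0, p1=8, p2=4, p3=1, p4=5, p5=4, p6=1, p7=4) → (p0=0, p1=10, p2=4, p3=1, p4=6, p5=4, p6=1, p7=4)
step 5: fire T3:  (p0=0, p1=10, p2=4, p3=1, p4=6, p5=4, p6=1, p7=4) → (p0=0, p1=12, p2=4, p3=1, p4=7, p5=4, p6=1, p7=4)
step 6: fire T3:  (p0=0, p1=12, p2=4, p3=1, p4=7, p5=4, p6=1, p7=4) → (p0=0, p1=14, p2=4, p3=1, p4=8, p5=4, p6=1, p7=4)
step 7: fire T3:  (p0=0, p1=14, p2=4, p3=1, p4=8, p5=4, p6=1, p7=4) → (p0=0, p1=16, p2=4, p3=1, p4=9, p5=4, p6=1, p7=4)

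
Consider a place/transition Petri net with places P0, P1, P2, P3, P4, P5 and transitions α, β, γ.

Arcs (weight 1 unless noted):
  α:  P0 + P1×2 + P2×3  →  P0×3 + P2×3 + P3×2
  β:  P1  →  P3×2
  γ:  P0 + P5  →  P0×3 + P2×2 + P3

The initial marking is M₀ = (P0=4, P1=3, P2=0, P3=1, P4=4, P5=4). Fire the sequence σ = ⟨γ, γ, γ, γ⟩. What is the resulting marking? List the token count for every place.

(P0=12, P1=3, P2=8, P3=5, P4=4, P5=0)

step 1: fire γ:  (P0=4, P1=3, P2=0, P3=1, P4=4, P5=4) → (P0=6, P1=3, P2=2, P3=2, P4=4, P5=3)
step 2: fire γ:  (P0=6, P1=3, P2=2, P3=2, P4=4, P5=3) → (P0=8, P1=3, P2=4, P3=3, P4=4, P5=2)
step 3: fire γ:  (P0=8, P1=3, P2=4, P3=3, P4=4, P5=2) → (P0=10, P1=3, P2=6, P3=4, P4=4, P5=1)
step 4: fire γ:  (P0=10, P1=3, P2=6, P3=4, P4=4, P5=1) → (P0=12, P1=3, P2=8, P3=5, P4=4, P5=0)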